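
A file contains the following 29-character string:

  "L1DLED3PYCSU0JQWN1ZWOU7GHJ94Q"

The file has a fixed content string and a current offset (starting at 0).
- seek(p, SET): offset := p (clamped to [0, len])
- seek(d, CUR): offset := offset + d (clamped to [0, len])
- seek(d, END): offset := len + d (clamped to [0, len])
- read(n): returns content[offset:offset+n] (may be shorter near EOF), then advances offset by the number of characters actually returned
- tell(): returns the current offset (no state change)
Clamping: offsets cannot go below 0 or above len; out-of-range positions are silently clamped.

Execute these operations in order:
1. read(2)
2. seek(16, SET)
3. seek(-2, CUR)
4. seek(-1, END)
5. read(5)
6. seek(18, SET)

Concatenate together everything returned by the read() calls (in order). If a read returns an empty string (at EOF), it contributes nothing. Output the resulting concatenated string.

Answer: L1Q

Derivation:
After 1 (read(2)): returned 'L1', offset=2
After 2 (seek(16, SET)): offset=16
After 3 (seek(-2, CUR)): offset=14
After 4 (seek(-1, END)): offset=28
After 5 (read(5)): returned 'Q', offset=29
After 6 (seek(18, SET)): offset=18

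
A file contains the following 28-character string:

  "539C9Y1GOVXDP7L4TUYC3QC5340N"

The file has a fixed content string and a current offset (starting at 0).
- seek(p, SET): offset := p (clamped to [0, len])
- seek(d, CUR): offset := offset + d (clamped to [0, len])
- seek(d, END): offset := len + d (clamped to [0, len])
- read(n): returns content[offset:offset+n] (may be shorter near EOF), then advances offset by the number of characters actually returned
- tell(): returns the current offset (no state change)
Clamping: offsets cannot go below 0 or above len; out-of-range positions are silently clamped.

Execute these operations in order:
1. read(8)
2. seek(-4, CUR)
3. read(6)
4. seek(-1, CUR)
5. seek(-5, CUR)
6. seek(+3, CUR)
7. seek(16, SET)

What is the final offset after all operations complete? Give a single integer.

Answer: 16

Derivation:
After 1 (read(8)): returned '539C9Y1G', offset=8
After 2 (seek(-4, CUR)): offset=4
After 3 (read(6)): returned '9Y1GOV', offset=10
After 4 (seek(-1, CUR)): offset=9
After 5 (seek(-5, CUR)): offset=4
After 6 (seek(+3, CUR)): offset=7
After 7 (seek(16, SET)): offset=16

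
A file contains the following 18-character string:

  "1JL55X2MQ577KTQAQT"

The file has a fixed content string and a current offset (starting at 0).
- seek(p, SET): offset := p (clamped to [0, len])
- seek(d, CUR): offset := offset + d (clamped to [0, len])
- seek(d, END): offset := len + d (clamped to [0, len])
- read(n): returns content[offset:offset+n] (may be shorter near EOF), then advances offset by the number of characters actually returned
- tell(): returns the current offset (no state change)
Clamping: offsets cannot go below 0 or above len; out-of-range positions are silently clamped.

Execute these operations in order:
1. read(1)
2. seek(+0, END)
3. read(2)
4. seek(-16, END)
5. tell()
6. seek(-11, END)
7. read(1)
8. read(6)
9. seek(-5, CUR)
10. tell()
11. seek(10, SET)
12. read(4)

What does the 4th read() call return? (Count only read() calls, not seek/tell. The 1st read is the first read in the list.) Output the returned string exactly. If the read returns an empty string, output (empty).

Answer: Q577KT

Derivation:
After 1 (read(1)): returned '1', offset=1
After 2 (seek(+0, END)): offset=18
After 3 (read(2)): returned '', offset=18
After 4 (seek(-16, END)): offset=2
After 5 (tell()): offset=2
After 6 (seek(-11, END)): offset=7
After 7 (read(1)): returned 'M', offset=8
After 8 (read(6)): returned 'Q577KT', offset=14
After 9 (seek(-5, CUR)): offset=9
After 10 (tell()): offset=9
After 11 (seek(10, SET)): offset=10
After 12 (read(4)): returned '77KT', offset=14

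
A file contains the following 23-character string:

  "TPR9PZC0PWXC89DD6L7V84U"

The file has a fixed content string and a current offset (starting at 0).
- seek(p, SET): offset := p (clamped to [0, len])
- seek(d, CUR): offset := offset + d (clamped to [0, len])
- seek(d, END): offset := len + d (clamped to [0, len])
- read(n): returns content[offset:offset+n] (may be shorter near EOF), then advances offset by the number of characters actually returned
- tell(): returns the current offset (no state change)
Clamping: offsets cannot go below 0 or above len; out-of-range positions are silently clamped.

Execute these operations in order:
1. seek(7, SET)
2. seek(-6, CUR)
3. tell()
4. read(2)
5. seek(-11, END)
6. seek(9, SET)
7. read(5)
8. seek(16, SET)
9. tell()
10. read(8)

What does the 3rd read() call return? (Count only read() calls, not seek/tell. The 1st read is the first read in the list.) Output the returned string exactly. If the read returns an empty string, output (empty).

Answer: 6L7V84U

Derivation:
After 1 (seek(7, SET)): offset=7
After 2 (seek(-6, CUR)): offset=1
After 3 (tell()): offset=1
After 4 (read(2)): returned 'PR', offset=3
After 5 (seek(-11, END)): offset=12
After 6 (seek(9, SET)): offset=9
After 7 (read(5)): returned 'WXC89', offset=14
After 8 (seek(16, SET)): offset=16
After 9 (tell()): offset=16
After 10 (read(8)): returned '6L7V84U', offset=23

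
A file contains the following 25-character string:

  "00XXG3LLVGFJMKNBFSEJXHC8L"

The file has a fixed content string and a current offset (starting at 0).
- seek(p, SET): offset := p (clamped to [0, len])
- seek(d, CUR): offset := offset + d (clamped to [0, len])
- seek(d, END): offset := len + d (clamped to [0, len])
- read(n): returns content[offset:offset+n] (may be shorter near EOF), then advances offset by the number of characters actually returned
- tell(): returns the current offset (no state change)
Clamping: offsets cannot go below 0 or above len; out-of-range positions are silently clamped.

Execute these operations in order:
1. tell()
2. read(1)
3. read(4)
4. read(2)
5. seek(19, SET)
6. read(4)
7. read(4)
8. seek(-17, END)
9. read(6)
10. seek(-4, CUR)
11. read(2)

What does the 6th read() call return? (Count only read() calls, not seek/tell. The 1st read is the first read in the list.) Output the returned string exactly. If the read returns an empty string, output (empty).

Answer: VGFJMK

Derivation:
After 1 (tell()): offset=0
After 2 (read(1)): returned '0', offset=1
After 3 (read(4)): returned '0XXG', offset=5
After 4 (read(2)): returned '3L', offset=7
After 5 (seek(19, SET)): offset=19
After 6 (read(4)): returned 'JXHC', offset=23
After 7 (read(4)): returned '8L', offset=25
After 8 (seek(-17, END)): offset=8
After 9 (read(6)): returned 'VGFJMK', offset=14
After 10 (seek(-4, CUR)): offset=10
After 11 (read(2)): returned 'FJ', offset=12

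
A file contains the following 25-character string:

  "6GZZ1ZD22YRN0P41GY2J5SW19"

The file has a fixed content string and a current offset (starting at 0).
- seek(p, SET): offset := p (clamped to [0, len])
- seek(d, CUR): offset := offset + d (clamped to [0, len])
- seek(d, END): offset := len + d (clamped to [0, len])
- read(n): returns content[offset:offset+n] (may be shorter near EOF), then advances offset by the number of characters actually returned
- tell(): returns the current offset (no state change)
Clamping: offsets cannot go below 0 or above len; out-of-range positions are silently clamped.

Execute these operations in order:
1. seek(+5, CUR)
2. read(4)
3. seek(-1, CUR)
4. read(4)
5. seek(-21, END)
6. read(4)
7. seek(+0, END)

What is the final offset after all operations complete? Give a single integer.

After 1 (seek(+5, CUR)): offset=5
After 2 (read(4)): returned 'ZD22', offset=9
After 3 (seek(-1, CUR)): offset=8
After 4 (read(4)): returned '2YRN', offset=12
After 5 (seek(-21, END)): offset=4
After 6 (read(4)): returned '1ZD2', offset=8
After 7 (seek(+0, END)): offset=25

Answer: 25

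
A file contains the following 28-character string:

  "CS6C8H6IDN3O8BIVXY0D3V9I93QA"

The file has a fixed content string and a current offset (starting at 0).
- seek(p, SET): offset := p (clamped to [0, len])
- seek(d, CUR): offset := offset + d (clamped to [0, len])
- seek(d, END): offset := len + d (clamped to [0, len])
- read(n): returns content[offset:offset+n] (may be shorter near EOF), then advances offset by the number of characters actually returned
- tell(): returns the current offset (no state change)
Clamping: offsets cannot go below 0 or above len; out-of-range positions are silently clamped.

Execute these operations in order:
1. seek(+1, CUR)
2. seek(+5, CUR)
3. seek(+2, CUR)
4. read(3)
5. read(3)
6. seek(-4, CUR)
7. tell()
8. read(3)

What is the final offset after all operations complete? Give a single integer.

Answer: 13

Derivation:
After 1 (seek(+1, CUR)): offset=1
After 2 (seek(+5, CUR)): offset=6
After 3 (seek(+2, CUR)): offset=8
After 4 (read(3)): returned 'DN3', offset=11
After 5 (read(3)): returned 'O8B', offset=14
After 6 (seek(-4, CUR)): offset=10
After 7 (tell()): offset=10
After 8 (read(3)): returned '3O8', offset=13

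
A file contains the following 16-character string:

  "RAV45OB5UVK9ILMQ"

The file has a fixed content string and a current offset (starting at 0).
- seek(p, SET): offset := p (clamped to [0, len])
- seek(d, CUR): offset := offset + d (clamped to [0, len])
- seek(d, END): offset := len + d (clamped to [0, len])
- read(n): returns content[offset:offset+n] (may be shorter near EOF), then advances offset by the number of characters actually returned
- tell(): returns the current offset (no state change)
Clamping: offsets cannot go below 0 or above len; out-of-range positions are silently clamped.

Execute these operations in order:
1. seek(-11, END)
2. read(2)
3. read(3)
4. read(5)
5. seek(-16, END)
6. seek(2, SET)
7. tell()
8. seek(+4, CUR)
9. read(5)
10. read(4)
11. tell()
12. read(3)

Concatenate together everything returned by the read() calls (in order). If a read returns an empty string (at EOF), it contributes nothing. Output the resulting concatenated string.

After 1 (seek(-11, END)): offset=5
After 2 (read(2)): returned 'OB', offset=7
After 3 (read(3)): returned '5UV', offset=10
After 4 (read(5)): returned 'K9ILM', offset=15
After 5 (seek(-16, END)): offset=0
After 6 (seek(2, SET)): offset=2
After 7 (tell()): offset=2
After 8 (seek(+4, CUR)): offset=6
After 9 (read(5)): returned 'B5UVK', offset=11
After 10 (read(4)): returned '9ILM', offset=15
After 11 (tell()): offset=15
After 12 (read(3)): returned 'Q', offset=16

Answer: OB5UVK9ILMB5UVK9ILMQ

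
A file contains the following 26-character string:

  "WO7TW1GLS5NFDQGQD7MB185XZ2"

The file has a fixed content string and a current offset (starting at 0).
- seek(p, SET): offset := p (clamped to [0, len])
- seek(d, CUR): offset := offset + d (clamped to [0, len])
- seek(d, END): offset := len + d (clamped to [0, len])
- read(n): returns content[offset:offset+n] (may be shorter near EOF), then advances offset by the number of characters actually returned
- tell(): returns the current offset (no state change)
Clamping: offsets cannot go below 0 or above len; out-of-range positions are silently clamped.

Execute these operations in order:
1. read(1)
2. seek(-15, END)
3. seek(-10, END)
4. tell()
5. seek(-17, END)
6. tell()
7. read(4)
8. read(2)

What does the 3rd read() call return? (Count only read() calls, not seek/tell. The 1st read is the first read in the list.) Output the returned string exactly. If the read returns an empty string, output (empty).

After 1 (read(1)): returned 'W', offset=1
After 2 (seek(-15, END)): offset=11
After 3 (seek(-10, END)): offset=16
After 4 (tell()): offset=16
After 5 (seek(-17, END)): offset=9
After 6 (tell()): offset=9
After 7 (read(4)): returned '5NFD', offset=13
After 8 (read(2)): returned 'QG', offset=15

Answer: QG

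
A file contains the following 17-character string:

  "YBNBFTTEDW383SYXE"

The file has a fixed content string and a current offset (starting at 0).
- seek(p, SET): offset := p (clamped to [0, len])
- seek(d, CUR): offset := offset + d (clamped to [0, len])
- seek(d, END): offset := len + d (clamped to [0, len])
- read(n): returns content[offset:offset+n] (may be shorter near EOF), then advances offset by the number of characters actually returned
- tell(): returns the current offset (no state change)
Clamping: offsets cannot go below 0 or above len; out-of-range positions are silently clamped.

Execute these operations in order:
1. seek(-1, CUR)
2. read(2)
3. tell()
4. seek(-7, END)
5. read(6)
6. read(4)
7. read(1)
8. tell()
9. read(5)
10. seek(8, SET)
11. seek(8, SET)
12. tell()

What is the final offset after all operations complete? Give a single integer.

After 1 (seek(-1, CUR)): offset=0
After 2 (read(2)): returned 'YB', offset=2
After 3 (tell()): offset=2
After 4 (seek(-7, END)): offset=10
After 5 (read(6)): returned '383SYX', offset=16
After 6 (read(4)): returned 'E', offset=17
After 7 (read(1)): returned '', offset=17
After 8 (tell()): offset=17
After 9 (read(5)): returned '', offset=17
After 10 (seek(8, SET)): offset=8
After 11 (seek(8, SET)): offset=8
After 12 (tell()): offset=8

Answer: 8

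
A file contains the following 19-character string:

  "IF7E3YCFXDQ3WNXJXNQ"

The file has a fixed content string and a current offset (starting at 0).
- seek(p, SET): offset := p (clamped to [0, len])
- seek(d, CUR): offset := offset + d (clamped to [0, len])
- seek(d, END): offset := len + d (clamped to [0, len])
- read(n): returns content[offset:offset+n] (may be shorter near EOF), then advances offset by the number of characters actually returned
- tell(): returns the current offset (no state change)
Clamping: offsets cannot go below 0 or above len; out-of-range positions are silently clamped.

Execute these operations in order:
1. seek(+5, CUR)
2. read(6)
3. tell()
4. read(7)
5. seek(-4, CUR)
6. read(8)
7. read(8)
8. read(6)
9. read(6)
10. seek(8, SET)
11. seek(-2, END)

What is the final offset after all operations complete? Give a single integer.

After 1 (seek(+5, CUR)): offset=5
After 2 (read(6)): returned 'YCFXDQ', offset=11
After 3 (tell()): offset=11
After 4 (read(7)): returned '3WNXJXN', offset=18
After 5 (seek(-4, CUR)): offset=14
After 6 (read(8)): returned 'XJXNQ', offset=19
After 7 (read(8)): returned '', offset=19
After 8 (read(6)): returned '', offset=19
After 9 (read(6)): returned '', offset=19
After 10 (seek(8, SET)): offset=8
After 11 (seek(-2, END)): offset=17

Answer: 17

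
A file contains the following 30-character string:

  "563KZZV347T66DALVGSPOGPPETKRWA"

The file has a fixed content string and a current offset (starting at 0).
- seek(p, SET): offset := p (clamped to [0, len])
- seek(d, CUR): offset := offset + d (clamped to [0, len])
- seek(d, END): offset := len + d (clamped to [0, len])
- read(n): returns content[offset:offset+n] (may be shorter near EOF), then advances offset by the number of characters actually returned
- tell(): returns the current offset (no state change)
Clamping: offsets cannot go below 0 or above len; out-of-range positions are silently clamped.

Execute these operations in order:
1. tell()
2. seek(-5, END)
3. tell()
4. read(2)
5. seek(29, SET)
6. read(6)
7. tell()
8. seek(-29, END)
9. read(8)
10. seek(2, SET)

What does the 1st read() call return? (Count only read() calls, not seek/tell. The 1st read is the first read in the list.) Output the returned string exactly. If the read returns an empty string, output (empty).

Answer: TK

Derivation:
After 1 (tell()): offset=0
After 2 (seek(-5, END)): offset=25
After 3 (tell()): offset=25
After 4 (read(2)): returned 'TK', offset=27
After 5 (seek(29, SET)): offset=29
After 6 (read(6)): returned 'A', offset=30
After 7 (tell()): offset=30
After 8 (seek(-29, END)): offset=1
After 9 (read(8)): returned '63KZZV34', offset=9
After 10 (seek(2, SET)): offset=2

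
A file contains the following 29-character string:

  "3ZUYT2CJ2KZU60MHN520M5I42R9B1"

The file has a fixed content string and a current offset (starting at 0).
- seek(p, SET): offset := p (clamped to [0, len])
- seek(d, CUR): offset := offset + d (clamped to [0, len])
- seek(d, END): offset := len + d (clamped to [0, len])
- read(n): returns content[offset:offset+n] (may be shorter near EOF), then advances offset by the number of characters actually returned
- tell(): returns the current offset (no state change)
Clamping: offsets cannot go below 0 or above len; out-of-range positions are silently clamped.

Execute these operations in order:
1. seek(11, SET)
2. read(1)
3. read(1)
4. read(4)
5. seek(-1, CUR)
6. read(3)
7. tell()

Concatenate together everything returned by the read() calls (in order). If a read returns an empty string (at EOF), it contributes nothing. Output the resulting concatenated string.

Answer: U60MHNN52

Derivation:
After 1 (seek(11, SET)): offset=11
After 2 (read(1)): returned 'U', offset=12
After 3 (read(1)): returned '6', offset=13
After 4 (read(4)): returned '0MHN', offset=17
After 5 (seek(-1, CUR)): offset=16
After 6 (read(3)): returned 'N52', offset=19
After 7 (tell()): offset=19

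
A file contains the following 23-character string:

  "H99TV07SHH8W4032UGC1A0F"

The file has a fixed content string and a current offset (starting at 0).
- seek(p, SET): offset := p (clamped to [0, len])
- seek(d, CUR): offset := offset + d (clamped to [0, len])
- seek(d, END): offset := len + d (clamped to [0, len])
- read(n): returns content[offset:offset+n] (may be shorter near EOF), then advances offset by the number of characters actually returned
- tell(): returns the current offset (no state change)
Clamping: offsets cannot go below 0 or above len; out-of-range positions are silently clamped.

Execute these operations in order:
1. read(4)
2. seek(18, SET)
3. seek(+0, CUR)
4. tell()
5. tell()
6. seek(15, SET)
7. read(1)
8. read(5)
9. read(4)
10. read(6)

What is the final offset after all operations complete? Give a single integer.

Answer: 23

Derivation:
After 1 (read(4)): returned 'H99T', offset=4
After 2 (seek(18, SET)): offset=18
After 3 (seek(+0, CUR)): offset=18
After 4 (tell()): offset=18
After 5 (tell()): offset=18
After 6 (seek(15, SET)): offset=15
After 7 (read(1)): returned '2', offset=16
After 8 (read(5)): returned 'UGC1A', offset=21
After 9 (read(4)): returned '0F', offset=23
After 10 (read(6)): returned '', offset=23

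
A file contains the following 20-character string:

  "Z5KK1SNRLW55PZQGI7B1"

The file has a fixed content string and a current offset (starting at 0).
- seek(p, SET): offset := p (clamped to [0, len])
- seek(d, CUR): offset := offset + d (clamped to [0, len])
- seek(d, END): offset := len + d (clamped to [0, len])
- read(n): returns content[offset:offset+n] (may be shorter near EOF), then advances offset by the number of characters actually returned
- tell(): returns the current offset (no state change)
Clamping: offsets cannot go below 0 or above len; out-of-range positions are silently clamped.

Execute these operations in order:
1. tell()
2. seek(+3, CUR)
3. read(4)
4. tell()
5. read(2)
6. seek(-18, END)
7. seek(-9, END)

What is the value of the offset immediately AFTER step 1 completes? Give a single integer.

Answer: 0

Derivation:
After 1 (tell()): offset=0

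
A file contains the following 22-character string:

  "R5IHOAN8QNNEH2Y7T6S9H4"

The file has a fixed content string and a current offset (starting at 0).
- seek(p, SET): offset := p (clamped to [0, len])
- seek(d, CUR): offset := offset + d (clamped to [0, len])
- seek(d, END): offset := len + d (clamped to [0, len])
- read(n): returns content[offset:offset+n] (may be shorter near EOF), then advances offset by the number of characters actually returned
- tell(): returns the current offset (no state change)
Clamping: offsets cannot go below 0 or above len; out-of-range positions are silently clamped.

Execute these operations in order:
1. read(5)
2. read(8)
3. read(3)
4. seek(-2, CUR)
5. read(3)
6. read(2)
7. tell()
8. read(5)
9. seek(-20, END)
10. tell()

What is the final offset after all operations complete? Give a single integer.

After 1 (read(5)): returned 'R5IHO', offset=5
After 2 (read(8)): returned 'AN8QNNEH', offset=13
After 3 (read(3)): returned '2Y7', offset=16
After 4 (seek(-2, CUR)): offset=14
After 5 (read(3)): returned 'Y7T', offset=17
After 6 (read(2)): returned '6S', offset=19
After 7 (tell()): offset=19
After 8 (read(5)): returned '9H4', offset=22
After 9 (seek(-20, END)): offset=2
After 10 (tell()): offset=2

Answer: 2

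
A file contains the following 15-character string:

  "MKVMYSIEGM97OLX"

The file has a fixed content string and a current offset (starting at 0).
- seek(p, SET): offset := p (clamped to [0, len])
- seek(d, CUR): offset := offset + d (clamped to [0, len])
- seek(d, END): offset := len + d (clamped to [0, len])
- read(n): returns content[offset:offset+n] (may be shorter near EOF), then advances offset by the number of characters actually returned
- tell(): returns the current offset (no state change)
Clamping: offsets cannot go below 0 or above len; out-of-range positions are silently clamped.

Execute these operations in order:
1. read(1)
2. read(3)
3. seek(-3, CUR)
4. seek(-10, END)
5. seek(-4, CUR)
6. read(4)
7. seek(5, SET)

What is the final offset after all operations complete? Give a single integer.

After 1 (read(1)): returned 'M', offset=1
After 2 (read(3)): returned 'KVM', offset=4
After 3 (seek(-3, CUR)): offset=1
After 4 (seek(-10, END)): offset=5
After 5 (seek(-4, CUR)): offset=1
After 6 (read(4)): returned 'KVMY', offset=5
After 7 (seek(5, SET)): offset=5

Answer: 5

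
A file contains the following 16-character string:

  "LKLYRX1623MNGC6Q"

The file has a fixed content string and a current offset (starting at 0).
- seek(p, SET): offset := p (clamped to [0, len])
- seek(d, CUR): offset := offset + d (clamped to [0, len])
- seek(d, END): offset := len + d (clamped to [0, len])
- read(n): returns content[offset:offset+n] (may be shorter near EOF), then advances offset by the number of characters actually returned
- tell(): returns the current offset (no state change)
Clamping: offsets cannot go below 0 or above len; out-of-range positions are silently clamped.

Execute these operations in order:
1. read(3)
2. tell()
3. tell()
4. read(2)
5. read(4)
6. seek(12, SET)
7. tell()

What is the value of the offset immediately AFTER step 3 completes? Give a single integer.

Answer: 3

Derivation:
After 1 (read(3)): returned 'LKL', offset=3
After 2 (tell()): offset=3
After 3 (tell()): offset=3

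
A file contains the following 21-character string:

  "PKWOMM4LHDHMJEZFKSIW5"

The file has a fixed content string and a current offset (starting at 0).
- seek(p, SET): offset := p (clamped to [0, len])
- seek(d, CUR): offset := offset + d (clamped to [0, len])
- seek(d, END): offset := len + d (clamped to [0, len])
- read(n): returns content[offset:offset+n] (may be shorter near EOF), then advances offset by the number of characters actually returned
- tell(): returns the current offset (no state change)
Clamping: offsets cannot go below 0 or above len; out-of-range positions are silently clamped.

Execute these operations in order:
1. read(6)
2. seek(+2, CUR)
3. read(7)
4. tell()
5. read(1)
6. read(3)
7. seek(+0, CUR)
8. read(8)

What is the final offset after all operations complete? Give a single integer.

Answer: 21

Derivation:
After 1 (read(6)): returned 'PKWOMM', offset=6
After 2 (seek(+2, CUR)): offset=8
After 3 (read(7)): returned 'HDHMJEZ', offset=15
After 4 (tell()): offset=15
After 5 (read(1)): returned 'F', offset=16
After 6 (read(3)): returned 'KSI', offset=19
After 7 (seek(+0, CUR)): offset=19
After 8 (read(8)): returned 'W5', offset=21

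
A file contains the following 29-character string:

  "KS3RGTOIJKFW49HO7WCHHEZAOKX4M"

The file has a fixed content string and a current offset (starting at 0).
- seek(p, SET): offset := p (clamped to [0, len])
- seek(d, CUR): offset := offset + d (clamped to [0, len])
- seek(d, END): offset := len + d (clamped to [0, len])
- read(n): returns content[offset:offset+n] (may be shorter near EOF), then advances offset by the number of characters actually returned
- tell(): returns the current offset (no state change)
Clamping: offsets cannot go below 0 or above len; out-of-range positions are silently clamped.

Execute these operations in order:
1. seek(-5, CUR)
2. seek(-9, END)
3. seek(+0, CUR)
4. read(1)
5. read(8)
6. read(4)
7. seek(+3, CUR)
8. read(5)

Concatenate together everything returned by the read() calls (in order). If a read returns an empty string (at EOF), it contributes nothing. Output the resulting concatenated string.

After 1 (seek(-5, CUR)): offset=0
After 2 (seek(-9, END)): offset=20
After 3 (seek(+0, CUR)): offset=20
After 4 (read(1)): returned 'H', offset=21
After 5 (read(8)): returned 'EZAOKX4M', offset=29
After 6 (read(4)): returned '', offset=29
After 7 (seek(+3, CUR)): offset=29
After 8 (read(5)): returned '', offset=29

Answer: HEZAOKX4M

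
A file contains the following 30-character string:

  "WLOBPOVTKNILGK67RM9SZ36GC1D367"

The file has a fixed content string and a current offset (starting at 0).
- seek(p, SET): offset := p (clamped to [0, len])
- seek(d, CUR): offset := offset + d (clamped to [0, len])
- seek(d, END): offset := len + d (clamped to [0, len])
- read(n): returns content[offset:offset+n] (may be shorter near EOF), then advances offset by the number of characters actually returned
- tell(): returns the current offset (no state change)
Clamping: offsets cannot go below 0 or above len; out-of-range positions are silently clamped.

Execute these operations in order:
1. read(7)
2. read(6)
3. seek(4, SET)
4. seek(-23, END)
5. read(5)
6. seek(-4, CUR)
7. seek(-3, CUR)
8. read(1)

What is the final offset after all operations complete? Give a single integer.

Answer: 6

Derivation:
After 1 (read(7)): returned 'WLOBPOV', offset=7
After 2 (read(6)): returned 'TKNILG', offset=13
After 3 (seek(4, SET)): offset=4
After 4 (seek(-23, END)): offset=7
After 5 (read(5)): returned 'TKNIL', offset=12
After 6 (seek(-4, CUR)): offset=8
After 7 (seek(-3, CUR)): offset=5
After 8 (read(1)): returned 'O', offset=6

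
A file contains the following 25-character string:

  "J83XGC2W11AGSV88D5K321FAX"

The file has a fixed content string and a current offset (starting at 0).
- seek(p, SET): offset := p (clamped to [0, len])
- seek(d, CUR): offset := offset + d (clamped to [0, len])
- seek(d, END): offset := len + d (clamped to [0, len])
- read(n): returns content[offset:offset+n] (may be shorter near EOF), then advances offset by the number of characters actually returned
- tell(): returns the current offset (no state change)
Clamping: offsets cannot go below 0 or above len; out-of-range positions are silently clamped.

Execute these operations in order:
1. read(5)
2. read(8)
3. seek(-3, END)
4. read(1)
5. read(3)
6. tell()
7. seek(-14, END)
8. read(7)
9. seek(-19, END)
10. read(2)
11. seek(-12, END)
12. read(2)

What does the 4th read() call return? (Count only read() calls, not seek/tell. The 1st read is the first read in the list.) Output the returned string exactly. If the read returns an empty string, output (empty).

Answer: AX

Derivation:
After 1 (read(5)): returned 'J83XG', offset=5
After 2 (read(8)): returned 'C2W11AGS', offset=13
After 3 (seek(-3, END)): offset=22
After 4 (read(1)): returned 'F', offset=23
After 5 (read(3)): returned 'AX', offset=25
After 6 (tell()): offset=25
After 7 (seek(-14, END)): offset=11
After 8 (read(7)): returned 'GSV88D5', offset=18
After 9 (seek(-19, END)): offset=6
After 10 (read(2)): returned '2W', offset=8
After 11 (seek(-12, END)): offset=13
After 12 (read(2)): returned 'V8', offset=15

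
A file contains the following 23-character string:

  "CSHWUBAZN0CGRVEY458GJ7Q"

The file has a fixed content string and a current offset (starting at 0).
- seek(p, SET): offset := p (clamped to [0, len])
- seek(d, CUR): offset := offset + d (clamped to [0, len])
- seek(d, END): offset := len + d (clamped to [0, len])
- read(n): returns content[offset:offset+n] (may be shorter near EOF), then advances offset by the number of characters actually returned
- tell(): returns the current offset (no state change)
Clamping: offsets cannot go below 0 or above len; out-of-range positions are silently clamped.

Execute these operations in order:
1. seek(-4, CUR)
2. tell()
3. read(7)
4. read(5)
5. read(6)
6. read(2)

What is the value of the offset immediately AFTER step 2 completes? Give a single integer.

Answer: 0

Derivation:
After 1 (seek(-4, CUR)): offset=0
After 2 (tell()): offset=0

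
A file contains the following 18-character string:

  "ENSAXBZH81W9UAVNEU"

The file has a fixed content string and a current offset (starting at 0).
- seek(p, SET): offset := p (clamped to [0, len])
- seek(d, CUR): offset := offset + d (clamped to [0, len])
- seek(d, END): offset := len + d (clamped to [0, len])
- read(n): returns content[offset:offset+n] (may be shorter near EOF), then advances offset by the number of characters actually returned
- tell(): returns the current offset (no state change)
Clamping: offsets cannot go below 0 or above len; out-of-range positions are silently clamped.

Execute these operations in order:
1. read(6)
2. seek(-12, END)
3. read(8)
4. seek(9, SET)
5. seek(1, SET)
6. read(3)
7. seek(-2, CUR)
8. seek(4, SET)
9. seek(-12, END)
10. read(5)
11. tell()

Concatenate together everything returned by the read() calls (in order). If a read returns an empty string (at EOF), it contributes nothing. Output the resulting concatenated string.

After 1 (read(6)): returned 'ENSAXB', offset=6
After 2 (seek(-12, END)): offset=6
After 3 (read(8)): returned 'ZH81W9UA', offset=14
After 4 (seek(9, SET)): offset=9
After 5 (seek(1, SET)): offset=1
After 6 (read(3)): returned 'NSA', offset=4
After 7 (seek(-2, CUR)): offset=2
After 8 (seek(4, SET)): offset=4
After 9 (seek(-12, END)): offset=6
After 10 (read(5)): returned 'ZH81W', offset=11
After 11 (tell()): offset=11

Answer: ENSAXBZH81W9UANSAZH81W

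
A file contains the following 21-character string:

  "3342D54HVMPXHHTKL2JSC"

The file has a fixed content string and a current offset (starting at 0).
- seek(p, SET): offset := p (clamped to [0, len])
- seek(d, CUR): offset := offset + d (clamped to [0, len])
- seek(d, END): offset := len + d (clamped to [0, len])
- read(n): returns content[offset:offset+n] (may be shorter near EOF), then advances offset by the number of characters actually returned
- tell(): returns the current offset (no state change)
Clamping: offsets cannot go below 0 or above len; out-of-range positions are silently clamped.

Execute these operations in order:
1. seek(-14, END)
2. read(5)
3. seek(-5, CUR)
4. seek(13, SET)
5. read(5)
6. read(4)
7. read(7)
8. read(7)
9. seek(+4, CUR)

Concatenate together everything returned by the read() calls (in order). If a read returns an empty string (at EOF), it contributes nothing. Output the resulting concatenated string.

Answer: HVMPXHTKL2JSC

Derivation:
After 1 (seek(-14, END)): offset=7
After 2 (read(5)): returned 'HVMPX', offset=12
After 3 (seek(-5, CUR)): offset=7
After 4 (seek(13, SET)): offset=13
After 5 (read(5)): returned 'HTKL2', offset=18
After 6 (read(4)): returned 'JSC', offset=21
After 7 (read(7)): returned '', offset=21
After 8 (read(7)): returned '', offset=21
After 9 (seek(+4, CUR)): offset=21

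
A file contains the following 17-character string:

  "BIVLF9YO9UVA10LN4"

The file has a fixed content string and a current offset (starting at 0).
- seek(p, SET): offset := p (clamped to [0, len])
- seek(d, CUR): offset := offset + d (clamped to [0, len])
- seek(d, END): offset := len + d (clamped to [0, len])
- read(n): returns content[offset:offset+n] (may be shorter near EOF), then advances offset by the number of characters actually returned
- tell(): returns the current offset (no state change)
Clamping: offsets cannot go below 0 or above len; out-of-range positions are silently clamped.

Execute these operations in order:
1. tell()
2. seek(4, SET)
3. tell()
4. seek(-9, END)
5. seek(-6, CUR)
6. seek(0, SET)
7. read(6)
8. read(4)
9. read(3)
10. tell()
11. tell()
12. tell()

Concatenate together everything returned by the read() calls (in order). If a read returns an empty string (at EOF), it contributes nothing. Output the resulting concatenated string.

Answer: BIVLF9YO9UVA1

Derivation:
After 1 (tell()): offset=0
After 2 (seek(4, SET)): offset=4
After 3 (tell()): offset=4
After 4 (seek(-9, END)): offset=8
After 5 (seek(-6, CUR)): offset=2
After 6 (seek(0, SET)): offset=0
After 7 (read(6)): returned 'BIVLF9', offset=6
After 8 (read(4)): returned 'YO9U', offset=10
After 9 (read(3)): returned 'VA1', offset=13
After 10 (tell()): offset=13
After 11 (tell()): offset=13
After 12 (tell()): offset=13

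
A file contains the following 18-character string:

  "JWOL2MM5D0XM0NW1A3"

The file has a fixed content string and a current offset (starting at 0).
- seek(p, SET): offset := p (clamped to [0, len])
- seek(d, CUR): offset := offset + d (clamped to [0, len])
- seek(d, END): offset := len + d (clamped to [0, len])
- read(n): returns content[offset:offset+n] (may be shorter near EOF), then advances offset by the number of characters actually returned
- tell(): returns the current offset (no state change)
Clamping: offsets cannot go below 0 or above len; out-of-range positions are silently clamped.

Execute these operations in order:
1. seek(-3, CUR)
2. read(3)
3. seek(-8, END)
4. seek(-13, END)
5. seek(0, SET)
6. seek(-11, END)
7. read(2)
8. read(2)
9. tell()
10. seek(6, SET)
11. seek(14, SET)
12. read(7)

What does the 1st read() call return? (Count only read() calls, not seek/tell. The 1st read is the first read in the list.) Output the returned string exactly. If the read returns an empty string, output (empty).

After 1 (seek(-3, CUR)): offset=0
After 2 (read(3)): returned 'JWO', offset=3
After 3 (seek(-8, END)): offset=10
After 4 (seek(-13, END)): offset=5
After 5 (seek(0, SET)): offset=0
After 6 (seek(-11, END)): offset=7
After 7 (read(2)): returned '5D', offset=9
After 8 (read(2)): returned '0X', offset=11
After 9 (tell()): offset=11
After 10 (seek(6, SET)): offset=6
After 11 (seek(14, SET)): offset=14
After 12 (read(7)): returned 'W1A3', offset=18

Answer: JWO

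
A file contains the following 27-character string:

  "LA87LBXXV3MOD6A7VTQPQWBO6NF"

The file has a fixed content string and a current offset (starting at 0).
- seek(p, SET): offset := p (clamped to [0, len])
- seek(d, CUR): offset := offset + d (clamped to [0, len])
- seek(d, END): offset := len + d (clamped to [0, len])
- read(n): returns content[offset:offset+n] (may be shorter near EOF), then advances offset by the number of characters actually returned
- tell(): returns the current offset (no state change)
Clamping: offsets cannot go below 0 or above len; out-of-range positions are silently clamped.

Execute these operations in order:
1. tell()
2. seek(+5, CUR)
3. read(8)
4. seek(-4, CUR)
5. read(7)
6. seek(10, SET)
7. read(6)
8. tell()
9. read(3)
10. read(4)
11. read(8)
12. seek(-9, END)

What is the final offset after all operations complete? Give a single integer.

Answer: 18

Derivation:
After 1 (tell()): offset=0
After 2 (seek(+5, CUR)): offset=5
After 3 (read(8)): returned 'BXXV3MOD', offset=13
After 4 (seek(-4, CUR)): offset=9
After 5 (read(7)): returned '3MOD6A7', offset=16
After 6 (seek(10, SET)): offset=10
After 7 (read(6)): returned 'MOD6A7', offset=16
After 8 (tell()): offset=16
After 9 (read(3)): returned 'VTQ', offset=19
After 10 (read(4)): returned 'PQWB', offset=23
After 11 (read(8)): returned 'O6NF', offset=27
After 12 (seek(-9, END)): offset=18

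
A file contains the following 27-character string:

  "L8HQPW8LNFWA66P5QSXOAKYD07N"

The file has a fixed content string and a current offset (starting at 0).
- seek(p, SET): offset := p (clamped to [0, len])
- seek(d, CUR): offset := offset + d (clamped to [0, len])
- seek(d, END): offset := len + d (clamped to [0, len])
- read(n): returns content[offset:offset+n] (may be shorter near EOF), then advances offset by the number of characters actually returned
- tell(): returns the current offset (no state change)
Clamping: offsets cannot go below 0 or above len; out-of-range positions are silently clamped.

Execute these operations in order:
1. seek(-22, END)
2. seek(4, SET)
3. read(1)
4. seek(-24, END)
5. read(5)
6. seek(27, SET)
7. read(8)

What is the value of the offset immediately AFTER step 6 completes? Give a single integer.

After 1 (seek(-22, END)): offset=5
After 2 (seek(4, SET)): offset=4
After 3 (read(1)): returned 'P', offset=5
After 4 (seek(-24, END)): offset=3
After 5 (read(5)): returned 'QPW8L', offset=8
After 6 (seek(27, SET)): offset=27

Answer: 27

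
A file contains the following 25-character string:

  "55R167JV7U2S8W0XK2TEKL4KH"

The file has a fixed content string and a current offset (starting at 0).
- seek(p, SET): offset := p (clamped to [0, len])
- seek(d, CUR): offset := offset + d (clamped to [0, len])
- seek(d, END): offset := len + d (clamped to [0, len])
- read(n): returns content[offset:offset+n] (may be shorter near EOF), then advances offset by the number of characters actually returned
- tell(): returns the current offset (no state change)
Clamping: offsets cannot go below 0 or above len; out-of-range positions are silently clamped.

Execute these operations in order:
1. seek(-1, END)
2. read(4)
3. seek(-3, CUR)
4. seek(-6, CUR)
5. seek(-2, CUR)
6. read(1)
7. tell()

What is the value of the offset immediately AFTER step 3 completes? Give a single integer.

Answer: 22

Derivation:
After 1 (seek(-1, END)): offset=24
After 2 (read(4)): returned 'H', offset=25
After 3 (seek(-3, CUR)): offset=22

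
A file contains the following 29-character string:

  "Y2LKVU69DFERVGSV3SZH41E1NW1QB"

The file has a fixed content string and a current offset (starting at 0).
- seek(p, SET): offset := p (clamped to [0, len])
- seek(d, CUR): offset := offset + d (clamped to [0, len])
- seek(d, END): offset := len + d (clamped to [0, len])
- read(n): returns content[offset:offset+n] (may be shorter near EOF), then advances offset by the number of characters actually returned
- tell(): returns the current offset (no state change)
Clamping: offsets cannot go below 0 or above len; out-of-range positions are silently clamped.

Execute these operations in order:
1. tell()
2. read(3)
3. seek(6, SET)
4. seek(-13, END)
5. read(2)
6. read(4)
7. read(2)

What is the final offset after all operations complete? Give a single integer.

Answer: 24

Derivation:
After 1 (tell()): offset=0
After 2 (read(3)): returned 'Y2L', offset=3
After 3 (seek(6, SET)): offset=6
After 4 (seek(-13, END)): offset=16
After 5 (read(2)): returned '3S', offset=18
After 6 (read(4)): returned 'ZH41', offset=22
After 7 (read(2)): returned 'E1', offset=24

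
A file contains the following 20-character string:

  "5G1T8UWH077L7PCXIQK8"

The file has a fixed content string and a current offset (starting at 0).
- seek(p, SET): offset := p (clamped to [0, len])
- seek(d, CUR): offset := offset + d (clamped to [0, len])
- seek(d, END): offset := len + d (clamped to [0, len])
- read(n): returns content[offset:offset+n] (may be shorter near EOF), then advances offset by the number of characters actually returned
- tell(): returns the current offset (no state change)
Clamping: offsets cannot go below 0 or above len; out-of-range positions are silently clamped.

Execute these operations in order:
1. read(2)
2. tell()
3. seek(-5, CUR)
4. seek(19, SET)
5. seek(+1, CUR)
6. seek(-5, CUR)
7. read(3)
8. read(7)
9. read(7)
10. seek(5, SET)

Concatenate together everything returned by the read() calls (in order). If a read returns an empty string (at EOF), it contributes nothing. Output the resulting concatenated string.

Answer: 5GXIQK8

Derivation:
After 1 (read(2)): returned '5G', offset=2
After 2 (tell()): offset=2
After 3 (seek(-5, CUR)): offset=0
After 4 (seek(19, SET)): offset=19
After 5 (seek(+1, CUR)): offset=20
After 6 (seek(-5, CUR)): offset=15
After 7 (read(3)): returned 'XIQ', offset=18
After 8 (read(7)): returned 'K8', offset=20
After 9 (read(7)): returned '', offset=20
After 10 (seek(5, SET)): offset=5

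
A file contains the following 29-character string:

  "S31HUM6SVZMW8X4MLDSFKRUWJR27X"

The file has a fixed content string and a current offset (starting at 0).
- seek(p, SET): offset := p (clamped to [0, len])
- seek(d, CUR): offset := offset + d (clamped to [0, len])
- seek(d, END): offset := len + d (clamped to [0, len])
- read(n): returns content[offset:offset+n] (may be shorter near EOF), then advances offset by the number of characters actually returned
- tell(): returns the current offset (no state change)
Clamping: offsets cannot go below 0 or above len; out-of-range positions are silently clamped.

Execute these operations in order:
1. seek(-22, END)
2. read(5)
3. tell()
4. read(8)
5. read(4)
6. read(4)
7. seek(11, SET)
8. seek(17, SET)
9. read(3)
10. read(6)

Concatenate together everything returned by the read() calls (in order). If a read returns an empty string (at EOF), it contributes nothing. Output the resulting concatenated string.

After 1 (seek(-22, END)): offset=7
After 2 (read(5)): returned 'SVZMW', offset=12
After 3 (tell()): offset=12
After 4 (read(8)): returned '8X4MLDSF', offset=20
After 5 (read(4)): returned 'KRUW', offset=24
After 6 (read(4)): returned 'JR27', offset=28
After 7 (seek(11, SET)): offset=11
After 8 (seek(17, SET)): offset=17
After 9 (read(3)): returned 'DSF', offset=20
After 10 (read(6)): returned 'KRUWJR', offset=26

Answer: SVZMW8X4MLDSFKRUWJR27DSFKRUWJR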